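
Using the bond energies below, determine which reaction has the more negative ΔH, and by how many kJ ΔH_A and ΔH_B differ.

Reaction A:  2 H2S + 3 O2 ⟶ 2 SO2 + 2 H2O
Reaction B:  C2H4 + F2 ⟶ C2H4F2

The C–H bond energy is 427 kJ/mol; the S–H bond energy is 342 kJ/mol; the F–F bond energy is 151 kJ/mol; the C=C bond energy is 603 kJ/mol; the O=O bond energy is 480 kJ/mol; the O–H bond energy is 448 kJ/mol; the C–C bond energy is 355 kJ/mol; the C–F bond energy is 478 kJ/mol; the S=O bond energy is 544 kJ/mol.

Reaction A, by 603 kJ

Reaction A:
  Bonds broken (reactants):
    O=O: 3 × 480 = 1440
    S–H: 4 × 342 = 1368
    Σ(broken) = 2808 kJ
  Bonds formed (products):
    O–H: 4 × 448 = 1792
    S=O: 4 × 544 = 2176
    Σ(formed) = 3968 kJ
  ΔH_A = 2808 − 3968 = −1160 kJ
Reaction B:
  Bonds broken (reactants):
    C–H: 4 × 427 = 1708
    C=C: 1 × 603 = 603
    F–F: 1 × 151 = 151
    Σ(broken) = 2462 kJ
  Bonds formed (products):
    C–C: 1 × 355 = 355
    C–F: 2 × 478 = 956
    C–H: 4 × 427 = 1708
    Σ(formed) = 3019 kJ
  ΔH_B = 2462 − 3019 = −557 kJ
ΔH_A − ΔH_B = −603 kJ, so reaction A has the more negative ΔH; |ΔH_A − ΔH_B| = 603 kJ.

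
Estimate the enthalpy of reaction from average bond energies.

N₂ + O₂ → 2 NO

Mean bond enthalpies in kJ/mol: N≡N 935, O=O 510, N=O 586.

ΔH ≈ +273 kJ

Bonds broken (reactants):
  N≡N: 1 × 935 = 935
  O=O: 1 × 510 = 510
  Σ(broken) = 1445 kJ
Bonds formed (products):
  N=O: 2 × 586 = 1172
  Σ(formed) = 1172 kJ
ΔH = Σ(broken) − Σ(formed) = 1445 − 1172 = +273 kJ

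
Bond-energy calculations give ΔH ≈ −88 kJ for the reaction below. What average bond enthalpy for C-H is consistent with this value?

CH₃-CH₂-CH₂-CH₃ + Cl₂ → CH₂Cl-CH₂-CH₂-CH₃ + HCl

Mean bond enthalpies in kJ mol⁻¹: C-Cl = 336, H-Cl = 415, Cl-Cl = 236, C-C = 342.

Let D be the C-H bond energy.
Σ(broken) = 3×342 + 10×D + 1×236 = 1262 + 10D
Σ(formed) = 3×342 + 1×336 + 9×D + 1×415 = 1777 + 9D
ΔH = Σ(broken) − Σ(formed) = (1262 + 10D) − (1777 + 9D) = −515 + D
Setting this equal to −88 kJ gives D = 427 kJ/mol.

D(C-H) ≈ 427 kJ/mol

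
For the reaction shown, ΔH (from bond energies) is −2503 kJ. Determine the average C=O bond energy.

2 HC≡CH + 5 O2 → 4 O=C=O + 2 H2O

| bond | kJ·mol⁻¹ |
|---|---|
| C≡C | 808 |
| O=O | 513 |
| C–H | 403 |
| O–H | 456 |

D(C=O) ≈ 809 kJ/mol

Let D be the C=O bond energy.
Σ(broken) = 2×808 + 4×403 + 5×513 = 5793
Σ(formed) = 8×D + 4×456 = 1824 + 8D
ΔH = Σ(broken) − Σ(formed) = (5793) − (1824 + 8D) = +3969 − 8D
Setting this equal to −2503 kJ gives 8D = 6472, so D = 809 kJ/mol.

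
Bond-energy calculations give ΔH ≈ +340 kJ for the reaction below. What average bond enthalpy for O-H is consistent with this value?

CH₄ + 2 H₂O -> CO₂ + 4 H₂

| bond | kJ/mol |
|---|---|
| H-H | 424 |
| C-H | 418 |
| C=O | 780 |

Let D be the O-H bond energy.
Σ(broken) = 4×418 + 4×D = 1672 + 4D
Σ(formed) = 2×780 + 4×424 = 3256
ΔH = Σ(broken) − Σ(formed) = (1672 + 4D) − (3256) = −1584 + 4D
Setting this equal to +340 kJ gives 4D = 1924, so D = 481 kJ/mol.

D(O-H) ≈ 481 kJ/mol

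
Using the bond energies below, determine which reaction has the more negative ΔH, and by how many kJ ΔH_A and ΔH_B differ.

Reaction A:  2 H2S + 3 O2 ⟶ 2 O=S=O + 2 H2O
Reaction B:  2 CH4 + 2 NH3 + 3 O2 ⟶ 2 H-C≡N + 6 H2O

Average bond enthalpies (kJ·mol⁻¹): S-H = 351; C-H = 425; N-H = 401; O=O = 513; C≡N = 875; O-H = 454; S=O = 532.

Reaction A, by 298 kJ

Reaction A:
  Bonds broken (reactants):
    O=O: 3 × 513 = 1539
    S-H: 4 × 351 = 1404
    Σ(broken) = 2943 kJ
  Bonds formed (products):
    O-H: 4 × 454 = 1816
    S=O: 4 × 532 = 2128
    Σ(formed) = 3944 kJ
  ΔH_A = 2943 − 3944 = −1001 kJ
Reaction B:
  Bonds broken (reactants):
    C-H: 8 × 425 = 3400
    N-H: 6 × 401 = 2406
    O=O: 3 × 513 = 1539
    Σ(broken) = 7345 kJ
  Bonds formed (products):
    C≡N: 2 × 875 = 1750
    C-H: 2 × 425 = 850
    O-H: 12 × 454 = 5448
    Σ(formed) = 8048 kJ
  ΔH_B = 7345 − 8048 = −703 kJ
ΔH_A − ΔH_B = −298 kJ, so reaction A has the more negative ΔH; |ΔH_A − ΔH_B| = 298 kJ.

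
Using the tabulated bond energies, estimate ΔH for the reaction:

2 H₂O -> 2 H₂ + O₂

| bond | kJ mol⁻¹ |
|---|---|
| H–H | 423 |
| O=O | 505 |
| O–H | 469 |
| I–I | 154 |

Bonds broken (reactants):
  O–H: 4 × 469 = 1876
  Σ(broken) = 1876 kJ
Bonds formed (products):
  H–H: 2 × 423 = 846
  O=O: 1 × 505 = 505
  Σ(formed) = 1351 kJ
ΔH = Σ(broken) − Σ(formed) = 1876 − 1351 = +525 kJ

ΔH ≈ +525 kJ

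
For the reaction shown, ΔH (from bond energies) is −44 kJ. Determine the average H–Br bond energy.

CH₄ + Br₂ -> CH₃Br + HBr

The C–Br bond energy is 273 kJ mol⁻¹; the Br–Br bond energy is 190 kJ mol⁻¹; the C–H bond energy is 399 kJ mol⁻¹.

Let D be the H–Br bond energy.
Σ(broken) = 1×190 + 4×399 = 1786
Σ(formed) = 1×273 + 3×399 + 1×D = 1470 + D
ΔH = Σ(broken) − Σ(formed) = (1786) − (1470 + D) = +316 − D
Setting this equal to −44 kJ gives D = 360 kJ/mol.

D(H–Br) ≈ 360 kJ/mol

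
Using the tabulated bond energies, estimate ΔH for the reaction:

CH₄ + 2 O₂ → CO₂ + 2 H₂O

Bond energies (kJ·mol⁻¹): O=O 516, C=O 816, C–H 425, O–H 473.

ΔH ≈ −792 kJ

Bonds broken (reactants):
  C–H: 4 × 425 = 1700
  O=O: 2 × 516 = 1032
  Σ(broken) = 2732 kJ
Bonds formed (products):
  C=O: 2 × 816 = 1632
  O–H: 4 × 473 = 1892
  Σ(formed) = 3524 kJ
ΔH = Σ(broken) − Σ(formed) = 2732 − 3524 = −792 kJ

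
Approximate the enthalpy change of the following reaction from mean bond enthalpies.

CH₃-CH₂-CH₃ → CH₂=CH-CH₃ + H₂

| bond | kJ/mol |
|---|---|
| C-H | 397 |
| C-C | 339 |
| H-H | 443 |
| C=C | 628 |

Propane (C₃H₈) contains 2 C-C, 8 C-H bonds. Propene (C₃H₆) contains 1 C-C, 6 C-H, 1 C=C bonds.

Bonds broken (reactants):
  C-C: 2 × 339 = 678
  C-H: 8 × 397 = 3176
  Σ(broken) = 3854 kJ
Bonds formed (products):
  C-C: 1 × 339 = 339
  C-H: 6 × 397 = 2382
  C=C: 1 × 628 = 628
  H-H: 1 × 443 = 443
  Σ(formed) = 3792 kJ
ΔH = Σ(broken) − Σ(formed) = 3854 − 3792 = +62 kJ

ΔH ≈ +62 kJ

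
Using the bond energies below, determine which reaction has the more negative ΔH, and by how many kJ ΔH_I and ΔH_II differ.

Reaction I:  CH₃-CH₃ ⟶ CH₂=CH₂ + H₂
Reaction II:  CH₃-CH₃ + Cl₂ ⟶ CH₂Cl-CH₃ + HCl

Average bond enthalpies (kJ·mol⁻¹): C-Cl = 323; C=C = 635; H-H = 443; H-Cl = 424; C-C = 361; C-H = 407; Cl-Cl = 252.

Reaction I:
  Bonds broken (reactants):
    C-C: 1 × 361 = 361
    C-H: 6 × 407 = 2442
    Σ(broken) = 2803 kJ
  Bonds formed (products):
    C-H: 4 × 407 = 1628
    C=C: 1 × 635 = 635
    H-H: 1 × 443 = 443
    Σ(formed) = 2706 kJ
  ΔH_I = 2803 − 2706 = +97 kJ
Reaction II:
  Bonds broken (reactants):
    C-C: 1 × 361 = 361
    C-H: 6 × 407 = 2442
    Cl-Cl: 1 × 252 = 252
    Σ(broken) = 3055 kJ
  Bonds formed (products):
    C-C: 1 × 361 = 361
    C-Cl: 1 × 323 = 323
    C-H: 5 × 407 = 2035
    H-Cl: 1 × 424 = 424
    Σ(formed) = 3143 kJ
  ΔH_II = 3055 − 3143 = −88 kJ
ΔH_I − ΔH_II = +185 kJ, so reaction II has the more negative ΔH; |ΔH_I − ΔH_II| = 185 kJ.

Reaction II, by 185 kJ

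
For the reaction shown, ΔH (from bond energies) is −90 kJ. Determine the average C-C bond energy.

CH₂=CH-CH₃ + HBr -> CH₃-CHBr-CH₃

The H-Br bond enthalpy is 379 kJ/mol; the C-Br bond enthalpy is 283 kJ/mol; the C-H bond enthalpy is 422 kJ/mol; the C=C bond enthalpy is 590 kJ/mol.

D(C-C) ≈ 354 kJ/mol

Let D be the C-C bond energy.
Σ(broken) = 1×D + 6×422 + 1×590 + 1×379 = 3501 + D
Σ(formed) = 1×283 + 2×D + 7×422 = 3237 + 2D
ΔH = Σ(broken) − Σ(formed) = (3501 + D) − (3237 + 2D) = +264 − D
Setting this equal to −90 kJ gives D = 354 kJ/mol.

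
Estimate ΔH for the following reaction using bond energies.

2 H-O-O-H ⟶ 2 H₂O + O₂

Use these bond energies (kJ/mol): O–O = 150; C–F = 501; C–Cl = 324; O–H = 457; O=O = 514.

ΔH ≈ −214 kJ

Bonds broken (reactants):
  O–H: 4 × 457 = 1828
  O–O: 2 × 150 = 300
  Σ(broken) = 2128 kJ
Bonds formed (products):
  O–H: 4 × 457 = 1828
  O=O: 1 × 514 = 514
  Σ(formed) = 2342 kJ
ΔH = Σ(broken) − Σ(formed) = 2128 − 2342 = −214 kJ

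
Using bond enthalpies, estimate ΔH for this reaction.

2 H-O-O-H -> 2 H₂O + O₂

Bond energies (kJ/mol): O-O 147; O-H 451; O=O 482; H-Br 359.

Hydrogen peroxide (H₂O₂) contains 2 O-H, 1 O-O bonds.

Bonds broken (reactants):
  O-H: 4 × 451 = 1804
  O-O: 2 × 147 = 294
  Σ(broken) = 2098 kJ
Bonds formed (products):
  O-H: 4 × 451 = 1804
  O=O: 1 × 482 = 482
  Σ(formed) = 2286 kJ
ΔH = Σ(broken) − Σ(formed) = 2098 − 2286 = −188 kJ

ΔH ≈ −188 kJ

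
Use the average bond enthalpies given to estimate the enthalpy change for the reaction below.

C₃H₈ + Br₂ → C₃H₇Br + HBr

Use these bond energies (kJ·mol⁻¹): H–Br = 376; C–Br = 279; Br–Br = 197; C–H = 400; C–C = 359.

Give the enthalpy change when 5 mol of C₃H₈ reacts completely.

ΔH = −290 kJ

Bonds broken (reactants):
  Br–Br: 1 × 197 = 197
  C–C: 2 × 359 = 718
  C–H: 8 × 400 = 3200
  Σ(broken) = 4115 kJ
Bonds formed (products):
  C–Br: 1 × 279 = 279
  C–C: 2 × 359 = 718
  C–H: 7 × 400 = 2800
  H–Br: 1 × 376 = 376
  Σ(formed) = 4173 kJ
ΔH = Σ(broken) − Σ(formed) = 4115 − 4173 = −58 kJ
For 5× the reaction as written: 5 × (−58) = −290 kJ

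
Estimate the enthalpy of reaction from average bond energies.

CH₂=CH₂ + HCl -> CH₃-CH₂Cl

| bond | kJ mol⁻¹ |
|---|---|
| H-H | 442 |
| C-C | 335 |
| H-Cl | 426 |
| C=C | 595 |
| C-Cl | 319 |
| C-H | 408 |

Bonds broken (reactants):
  C-H: 4 × 408 = 1632
  C=C: 1 × 595 = 595
  H-Cl: 1 × 426 = 426
  Σ(broken) = 2653 kJ
Bonds formed (products):
  C-C: 1 × 335 = 335
  C-Cl: 1 × 319 = 319
  C-H: 5 × 408 = 2040
  Σ(formed) = 2694 kJ
ΔH = Σ(broken) − Σ(formed) = 2653 − 2694 = −41 kJ

ΔH ≈ −41 kJ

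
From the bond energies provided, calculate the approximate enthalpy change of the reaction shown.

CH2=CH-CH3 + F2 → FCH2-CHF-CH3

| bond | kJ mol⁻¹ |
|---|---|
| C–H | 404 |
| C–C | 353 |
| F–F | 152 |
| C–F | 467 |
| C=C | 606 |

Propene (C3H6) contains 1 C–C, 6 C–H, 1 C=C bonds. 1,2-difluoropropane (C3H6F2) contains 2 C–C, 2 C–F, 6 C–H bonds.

Bonds broken (reactants):
  C–C: 1 × 353 = 353
  C–H: 6 × 404 = 2424
  C=C: 1 × 606 = 606
  F–F: 1 × 152 = 152
  Σ(broken) = 3535 kJ
Bonds formed (products):
  C–C: 2 × 353 = 706
  C–F: 2 × 467 = 934
  C–H: 6 × 404 = 2424
  Σ(formed) = 4064 kJ
ΔH = Σ(broken) − Σ(formed) = 3535 − 4064 = −529 kJ

ΔH ≈ −529 kJ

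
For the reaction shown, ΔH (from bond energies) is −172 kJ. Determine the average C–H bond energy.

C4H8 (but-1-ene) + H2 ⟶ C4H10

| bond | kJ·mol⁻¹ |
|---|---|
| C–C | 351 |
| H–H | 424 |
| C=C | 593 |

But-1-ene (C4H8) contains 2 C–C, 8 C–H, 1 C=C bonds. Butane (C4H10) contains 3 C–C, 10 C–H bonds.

D(C–H) ≈ 419 kJ/mol

Let D be the C–H bond energy.
Σ(broken) = 2×351 + 8×D + 1×593 + 1×424 = 1719 + 8D
Σ(formed) = 3×351 + 10×D = 1053 + 10D
ΔH = Σ(broken) − Σ(formed) = (1719 + 8D) − (1053 + 10D) = +666 − 2D
Setting this equal to −172 kJ gives 2D = 838, so D = 419 kJ/mol.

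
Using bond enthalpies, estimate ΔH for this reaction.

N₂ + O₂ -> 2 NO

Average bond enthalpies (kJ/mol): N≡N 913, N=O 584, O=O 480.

ΔH ≈ +225 kJ

Bonds broken (reactants):
  N≡N: 1 × 913 = 913
  O=O: 1 × 480 = 480
  Σ(broken) = 1393 kJ
Bonds formed (products):
  N=O: 2 × 584 = 1168
  Σ(formed) = 1168 kJ
ΔH = Σ(broken) − Σ(formed) = 1393 − 1168 = +225 kJ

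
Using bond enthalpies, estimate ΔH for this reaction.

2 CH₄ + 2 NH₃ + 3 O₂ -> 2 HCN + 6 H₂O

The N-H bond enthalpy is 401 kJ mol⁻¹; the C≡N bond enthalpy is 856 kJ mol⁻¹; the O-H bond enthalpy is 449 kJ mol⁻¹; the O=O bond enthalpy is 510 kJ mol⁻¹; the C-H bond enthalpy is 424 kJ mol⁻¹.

ΔH ≈ −620 kJ

Bonds broken (reactants):
  C-H: 8 × 424 = 3392
  N-H: 6 × 401 = 2406
  O=O: 3 × 510 = 1530
  Σ(broken) = 7328 kJ
Bonds formed (products):
  C≡N: 2 × 856 = 1712
  C-H: 2 × 424 = 848
  O-H: 12 × 449 = 5388
  Σ(formed) = 7948 kJ
ΔH = Σ(broken) − Σ(formed) = 7328 − 7948 = −620 kJ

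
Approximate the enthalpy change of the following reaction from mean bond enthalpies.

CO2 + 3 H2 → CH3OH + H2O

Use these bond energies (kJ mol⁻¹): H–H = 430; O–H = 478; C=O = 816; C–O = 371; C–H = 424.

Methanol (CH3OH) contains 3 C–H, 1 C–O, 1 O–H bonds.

ΔH ≈ −155 kJ

Bonds broken (reactants):
  C=O: 2 × 816 = 1632
  H–H: 3 × 430 = 1290
  Σ(broken) = 2922 kJ
Bonds formed (products):
  C–H: 3 × 424 = 1272
  C–O: 1 × 371 = 371
  O–H: 3 × 478 = 1434
  Σ(formed) = 3077 kJ
ΔH = Σ(broken) − Σ(formed) = 2922 − 3077 = −155 kJ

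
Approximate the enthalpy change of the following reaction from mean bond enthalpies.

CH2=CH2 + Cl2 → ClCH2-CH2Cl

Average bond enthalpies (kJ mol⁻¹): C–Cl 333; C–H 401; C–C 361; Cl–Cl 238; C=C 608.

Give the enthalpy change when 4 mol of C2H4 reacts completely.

Bonds broken (reactants):
  C–H: 4 × 401 = 1604
  C=C: 1 × 608 = 608
  Cl–Cl: 1 × 238 = 238
  Σ(broken) = 2450 kJ
Bonds formed (products):
  C–C: 1 × 361 = 361
  C–Cl: 2 × 333 = 666
  C–H: 4 × 401 = 1604
  Σ(formed) = 2631 kJ
ΔH = Σ(broken) − Σ(formed) = 2450 − 2631 = −181 kJ
For 4× the reaction as written: 4 × (−181) = −724 kJ

ΔH = −724 kJ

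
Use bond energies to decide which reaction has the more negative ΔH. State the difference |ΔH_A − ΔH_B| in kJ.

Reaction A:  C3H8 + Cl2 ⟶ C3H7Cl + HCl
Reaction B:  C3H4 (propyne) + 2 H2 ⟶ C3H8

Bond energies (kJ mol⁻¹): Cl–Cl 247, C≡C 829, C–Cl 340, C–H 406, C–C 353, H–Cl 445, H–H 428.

Reaction A:
  Bonds broken (reactants):
    C–C: 2 × 353 = 706
    C–H: 8 × 406 = 3248
    Cl–Cl: 1 × 247 = 247
    Σ(broken) = 4201 kJ
  Bonds formed (products):
    C–C: 2 × 353 = 706
    C–Cl: 1 × 340 = 340
    C–H: 7 × 406 = 2842
    H–Cl: 1 × 445 = 445
    Σ(formed) = 4333 kJ
  ΔH_A = 4201 − 4333 = −132 kJ
Reaction B:
  Bonds broken (reactants):
    C≡C: 1 × 829 = 829
    C–C: 1 × 353 = 353
    C–H: 4 × 406 = 1624
    H–H: 2 × 428 = 856
    Σ(broken) = 3662 kJ
  Bonds formed (products):
    C–C: 2 × 353 = 706
    C–H: 8 × 406 = 3248
    Σ(formed) = 3954 kJ
  ΔH_B = 3662 − 3954 = −292 kJ
ΔH_A − ΔH_B = +160 kJ, so reaction B has the more negative ΔH; |ΔH_A − ΔH_B| = 160 kJ.

Reaction B, by 160 kJ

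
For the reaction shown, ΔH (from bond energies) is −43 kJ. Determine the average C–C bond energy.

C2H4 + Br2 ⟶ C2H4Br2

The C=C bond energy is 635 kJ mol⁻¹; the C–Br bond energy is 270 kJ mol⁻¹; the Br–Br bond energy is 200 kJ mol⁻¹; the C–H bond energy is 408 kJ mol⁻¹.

Let D be the C–C bond energy.
Σ(broken) = 1×200 + 4×408 + 1×635 = 2467
Σ(formed) = 2×270 + 1×D + 4×408 = 2172 + D
ΔH = Σ(broken) − Σ(formed) = (2467) − (2172 + D) = +295 − D
Setting this equal to −43 kJ gives D = 338 kJ/mol.

D(C–C) ≈ 338 kJ/mol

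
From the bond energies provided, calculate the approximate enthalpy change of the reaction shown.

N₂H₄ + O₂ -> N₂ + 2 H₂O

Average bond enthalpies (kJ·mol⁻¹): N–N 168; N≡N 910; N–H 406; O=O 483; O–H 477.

ΔH ≈ −543 kJ

Bonds broken (reactants):
  N–H: 4 × 406 = 1624
  N–N: 1 × 168 = 168
  O=O: 1 × 483 = 483
  Σ(broken) = 2275 kJ
Bonds formed (products):
  N≡N: 1 × 910 = 910
  O–H: 4 × 477 = 1908
  Σ(formed) = 2818 kJ
ΔH = Σ(broken) − Σ(formed) = 2275 − 2818 = −543 kJ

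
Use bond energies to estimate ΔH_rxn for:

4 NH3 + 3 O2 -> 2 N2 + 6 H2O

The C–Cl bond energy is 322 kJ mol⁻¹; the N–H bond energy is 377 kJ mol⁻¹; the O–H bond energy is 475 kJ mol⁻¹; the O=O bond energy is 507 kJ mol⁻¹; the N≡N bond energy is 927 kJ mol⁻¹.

Bonds broken (reactants):
  N–H: 12 × 377 = 4524
  O=O: 3 × 507 = 1521
  Σ(broken) = 6045 kJ
Bonds formed (products):
  N≡N: 2 × 927 = 1854
  O–H: 12 × 475 = 5700
  Σ(formed) = 7554 kJ
ΔH = Σ(broken) − Σ(formed) = 6045 − 7554 = −1509 kJ

ΔH ≈ −1509 kJ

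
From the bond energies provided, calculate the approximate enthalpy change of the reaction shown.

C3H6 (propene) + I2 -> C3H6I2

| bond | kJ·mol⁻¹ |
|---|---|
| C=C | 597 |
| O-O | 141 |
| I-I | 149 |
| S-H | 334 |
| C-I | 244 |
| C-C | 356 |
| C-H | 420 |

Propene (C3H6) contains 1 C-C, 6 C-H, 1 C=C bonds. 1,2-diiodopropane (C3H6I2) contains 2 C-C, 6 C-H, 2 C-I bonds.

Bonds broken (reactants):
  C-C: 1 × 356 = 356
  C-H: 6 × 420 = 2520
  C=C: 1 × 597 = 597
  I-I: 1 × 149 = 149
  Σ(broken) = 3622 kJ
Bonds formed (products):
  C-C: 2 × 356 = 712
  C-H: 6 × 420 = 2520
  C-I: 2 × 244 = 488
  Σ(formed) = 3720 kJ
ΔH = Σ(broken) − Σ(formed) = 3622 − 3720 = −98 kJ

ΔH ≈ −98 kJ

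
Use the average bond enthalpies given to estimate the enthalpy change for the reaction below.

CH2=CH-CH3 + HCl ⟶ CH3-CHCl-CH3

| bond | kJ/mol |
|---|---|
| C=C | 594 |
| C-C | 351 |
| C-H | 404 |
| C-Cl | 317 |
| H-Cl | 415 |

Bonds broken (reactants):
  C-C: 1 × 351 = 351
  C-H: 6 × 404 = 2424
  C=C: 1 × 594 = 594
  H-Cl: 1 × 415 = 415
  Σ(broken) = 3784 kJ
Bonds formed (products):
  C-C: 2 × 351 = 702
  C-Cl: 1 × 317 = 317
  C-H: 7 × 404 = 2828
  Σ(formed) = 3847 kJ
ΔH = Σ(broken) − Σ(formed) = 3784 − 3847 = −63 kJ

ΔH ≈ −63 kJ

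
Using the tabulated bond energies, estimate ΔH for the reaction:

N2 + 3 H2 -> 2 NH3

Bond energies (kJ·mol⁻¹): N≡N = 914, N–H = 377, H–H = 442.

Bonds broken (reactants):
  H–H: 3 × 442 = 1326
  N≡N: 1 × 914 = 914
  Σ(broken) = 2240 kJ
Bonds formed (products):
  N–H: 6 × 377 = 2262
  Σ(formed) = 2262 kJ
ΔH = Σ(broken) − Σ(formed) = 2240 − 2262 = −22 kJ

ΔH ≈ −22 kJ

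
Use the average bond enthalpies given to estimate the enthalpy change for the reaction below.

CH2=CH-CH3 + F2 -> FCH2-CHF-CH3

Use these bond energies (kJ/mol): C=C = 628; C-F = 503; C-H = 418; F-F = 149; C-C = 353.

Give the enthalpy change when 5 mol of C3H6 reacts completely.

Bonds broken (reactants):
  C-C: 1 × 353 = 353
  C-H: 6 × 418 = 2508
  C=C: 1 × 628 = 628
  F-F: 1 × 149 = 149
  Σ(broken) = 3638 kJ
Bonds formed (products):
  C-C: 2 × 353 = 706
  C-F: 2 × 503 = 1006
  C-H: 6 × 418 = 2508
  Σ(formed) = 4220 kJ
ΔH = Σ(broken) − Σ(formed) = 3638 − 4220 = −582 kJ
For 5× the reaction as written: 5 × (−582) = −2910 kJ

ΔH = −2910 kJ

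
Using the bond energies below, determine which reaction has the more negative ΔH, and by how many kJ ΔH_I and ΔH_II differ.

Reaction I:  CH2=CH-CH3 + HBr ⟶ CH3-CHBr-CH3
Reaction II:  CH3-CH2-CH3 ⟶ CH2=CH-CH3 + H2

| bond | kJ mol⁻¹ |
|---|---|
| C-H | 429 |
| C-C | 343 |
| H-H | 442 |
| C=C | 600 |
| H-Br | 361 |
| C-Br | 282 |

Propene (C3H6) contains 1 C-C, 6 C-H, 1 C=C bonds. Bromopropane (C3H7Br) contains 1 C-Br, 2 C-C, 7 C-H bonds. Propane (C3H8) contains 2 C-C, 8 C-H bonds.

Reaction I:
  Bonds broken (reactants):
    C-C: 1 × 343 = 343
    C-H: 6 × 429 = 2574
    C=C: 1 × 600 = 600
    H-Br: 1 × 361 = 361
    Σ(broken) = 3878 kJ
  Bonds formed (products):
    C-Br: 1 × 282 = 282
    C-C: 2 × 343 = 686
    C-H: 7 × 429 = 3003
    Σ(formed) = 3971 kJ
  ΔH_I = 3878 − 3971 = −93 kJ
Reaction II:
  Bonds broken (reactants):
    C-C: 2 × 343 = 686
    C-H: 8 × 429 = 3432
    Σ(broken) = 4118 kJ
  Bonds formed (products):
    C-C: 1 × 343 = 343
    C-H: 6 × 429 = 2574
    C=C: 1 × 600 = 600
    H-H: 1 × 442 = 442
    Σ(formed) = 3959 kJ
  ΔH_II = 4118 − 3959 = +159 kJ
ΔH_I − ΔH_II = −252 kJ, so reaction I has the more negative ΔH; |ΔH_I − ΔH_II| = 252 kJ.

Reaction I, by 252 kJ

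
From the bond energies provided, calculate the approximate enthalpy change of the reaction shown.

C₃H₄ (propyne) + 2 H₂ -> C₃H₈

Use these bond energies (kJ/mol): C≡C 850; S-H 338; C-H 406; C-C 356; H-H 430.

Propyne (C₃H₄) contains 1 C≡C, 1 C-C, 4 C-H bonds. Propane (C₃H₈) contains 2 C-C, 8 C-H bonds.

Bonds broken (reactants):
  C≡C: 1 × 850 = 850
  C-C: 1 × 356 = 356
  C-H: 4 × 406 = 1624
  H-H: 2 × 430 = 860
  Σ(broken) = 3690 kJ
Bonds formed (products):
  C-C: 2 × 356 = 712
  C-H: 8 × 406 = 3248
  Σ(formed) = 3960 kJ
ΔH = Σ(broken) − Σ(formed) = 3690 − 3960 = −270 kJ

ΔH ≈ −270 kJ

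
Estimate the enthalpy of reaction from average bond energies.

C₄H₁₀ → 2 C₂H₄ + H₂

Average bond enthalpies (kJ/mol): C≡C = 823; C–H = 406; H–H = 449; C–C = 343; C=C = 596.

Bonds broken (reactants):
  C–C: 3 × 343 = 1029
  C–H: 10 × 406 = 4060
  Σ(broken) = 5089 kJ
Bonds formed (products):
  C–H: 8 × 406 = 3248
  C=C: 2 × 596 = 1192
  H–H: 1 × 449 = 449
  Σ(formed) = 4889 kJ
ΔH = Σ(broken) − Σ(formed) = 5089 − 4889 = +200 kJ

ΔH ≈ +200 kJ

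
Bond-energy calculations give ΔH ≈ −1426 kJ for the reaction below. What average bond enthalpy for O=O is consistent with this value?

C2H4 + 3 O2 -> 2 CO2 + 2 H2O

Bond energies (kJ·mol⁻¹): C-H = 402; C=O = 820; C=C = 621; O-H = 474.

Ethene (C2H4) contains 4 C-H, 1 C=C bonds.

Let D be the O=O bond energy.
Σ(broken) = 4×402 + 1×621 + 3×D = 2229 + 3D
Σ(formed) = 4×820 + 4×474 = 5176
ΔH = Σ(broken) − Σ(formed) = (2229 + 3D) − (5176) = −2947 + 3D
Setting this equal to −1426 kJ gives 3D = 1521, so D = 507 kJ/mol.

D(O=O) ≈ 507 kJ/mol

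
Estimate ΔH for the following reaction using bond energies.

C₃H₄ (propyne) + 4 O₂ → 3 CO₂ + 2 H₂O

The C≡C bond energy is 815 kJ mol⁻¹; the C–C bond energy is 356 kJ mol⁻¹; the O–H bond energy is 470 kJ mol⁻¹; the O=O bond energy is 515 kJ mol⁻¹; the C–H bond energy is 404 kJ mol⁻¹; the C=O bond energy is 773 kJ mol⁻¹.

ΔH ≈ −1671 kJ

Bonds broken (reactants):
  C≡C: 1 × 815 = 815
  C–C: 1 × 356 = 356
  C–H: 4 × 404 = 1616
  O=O: 4 × 515 = 2060
  Σ(broken) = 4847 kJ
Bonds formed (products):
  C=O: 6 × 773 = 4638
  O–H: 4 × 470 = 1880
  Σ(formed) = 6518 kJ
ΔH = Σ(broken) − Σ(formed) = 4847 − 6518 = −1671 kJ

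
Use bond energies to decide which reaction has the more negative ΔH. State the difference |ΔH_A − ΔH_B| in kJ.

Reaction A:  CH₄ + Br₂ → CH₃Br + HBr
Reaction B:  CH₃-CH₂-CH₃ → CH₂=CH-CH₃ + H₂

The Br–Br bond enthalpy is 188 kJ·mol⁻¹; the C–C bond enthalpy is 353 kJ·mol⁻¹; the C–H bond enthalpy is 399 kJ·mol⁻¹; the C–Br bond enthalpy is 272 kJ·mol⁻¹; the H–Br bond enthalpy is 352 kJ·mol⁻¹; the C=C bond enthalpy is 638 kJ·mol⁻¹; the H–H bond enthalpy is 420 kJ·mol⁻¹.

Reaction A, by 130 kJ

Reaction A:
  Bonds broken (reactants):
    Br–Br: 1 × 188 = 188
    C–H: 4 × 399 = 1596
    Σ(broken) = 1784 kJ
  Bonds formed (products):
    C–Br: 1 × 272 = 272
    C–H: 3 × 399 = 1197
    H–Br: 1 × 352 = 352
    Σ(formed) = 1821 kJ
  ΔH_A = 1784 − 1821 = −37 kJ
Reaction B:
  Bonds broken (reactants):
    C–C: 2 × 353 = 706
    C–H: 8 × 399 = 3192
    Σ(broken) = 3898 kJ
  Bonds formed (products):
    C–C: 1 × 353 = 353
    C–H: 6 × 399 = 2394
    C=C: 1 × 638 = 638
    H–H: 1 × 420 = 420
    Σ(formed) = 3805 kJ
  ΔH_B = 3898 − 3805 = +93 kJ
ΔH_A − ΔH_B = −130 kJ, so reaction A has the more negative ΔH; |ΔH_A − ΔH_B| = 130 kJ.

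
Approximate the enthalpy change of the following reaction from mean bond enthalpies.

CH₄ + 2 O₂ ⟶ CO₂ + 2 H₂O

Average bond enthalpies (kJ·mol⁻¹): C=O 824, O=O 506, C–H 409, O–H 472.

Bonds broken (reactants):
  C–H: 4 × 409 = 1636
  O=O: 2 × 506 = 1012
  Σ(broken) = 2648 kJ
Bonds formed (products):
  C=O: 2 × 824 = 1648
  O–H: 4 × 472 = 1888
  Σ(formed) = 3536 kJ
ΔH = Σ(broken) − Σ(formed) = 2648 − 3536 = −888 kJ

ΔH ≈ −888 kJ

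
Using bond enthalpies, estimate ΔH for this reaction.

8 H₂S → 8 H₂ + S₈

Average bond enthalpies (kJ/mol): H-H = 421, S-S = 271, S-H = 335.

ΔH ≈ −176 kJ

Bonds broken (reactants):
  S-H: 16 × 335 = 5360
  Σ(broken) = 5360 kJ
Bonds formed (products):
  H-H: 8 × 421 = 3368
  S-S: 8 × 271 = 2168
  Σ(formed) = 5536 kJ
ΔH = Σ(broken) − Σ(formed) = 5360 − 5536 = −176 kJ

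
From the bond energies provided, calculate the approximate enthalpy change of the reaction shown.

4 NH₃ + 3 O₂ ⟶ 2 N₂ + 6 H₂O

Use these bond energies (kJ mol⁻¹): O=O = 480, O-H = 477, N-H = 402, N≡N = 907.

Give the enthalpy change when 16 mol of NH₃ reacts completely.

Bonds broken (reactants):
  N-H: 12 × 402 = 4824
  O=O: 3 × 480 = 1440
  Σ(broken) = 6264 kJ
Bonds formed (products):
  N≡N: 2 × 907 = 1814
  O-H: 12 × 477 = 5724
  Σ(formed) = 7538 kJ
ΔH = Σ(broken) − Σ(formed) = 6264 − 7538 = −1274 kJ
For 4× the reaction as written: 4 × (−1274) = −5096 kJ

ΔH = −5096 kJ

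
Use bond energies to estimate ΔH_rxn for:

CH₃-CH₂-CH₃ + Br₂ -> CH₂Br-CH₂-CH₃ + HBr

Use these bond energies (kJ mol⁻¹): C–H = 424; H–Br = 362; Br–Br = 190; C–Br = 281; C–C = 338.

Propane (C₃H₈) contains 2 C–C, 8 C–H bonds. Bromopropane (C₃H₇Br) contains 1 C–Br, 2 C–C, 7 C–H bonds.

ΔH ≈ −29 kJ

Bonds broken (reactants):
  Br–Br: 1 × 190 = 190
  C–C: 2 × 338 = 676
  C–H: 8 × 424 = 3392
  Σ(broken) = 4258 kJ
Bonds formed (products):
  C–Br: 1 × 281 = 281
  C–C: 2 × 338 = 676
  C–H: 7 × 424 = 2968
  H–Br: 1 × 362 = 362
  Σ(formed) = 4287 kJ
ΔH = Σ(broken) − Σ(formed) = 4258 − 4287 = −29 kJ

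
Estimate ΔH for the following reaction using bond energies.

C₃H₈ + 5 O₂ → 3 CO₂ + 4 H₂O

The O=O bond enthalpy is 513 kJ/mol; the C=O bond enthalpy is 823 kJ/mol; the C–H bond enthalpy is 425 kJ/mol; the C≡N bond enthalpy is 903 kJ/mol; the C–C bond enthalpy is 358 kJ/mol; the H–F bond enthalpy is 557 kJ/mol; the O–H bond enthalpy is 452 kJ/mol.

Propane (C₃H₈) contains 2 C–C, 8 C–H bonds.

Bonds broken (reactants):
  C–C: 2 × 358 = 716
  C–H: 8 × 425 = 3400
  O=O: 5 × 513 = 2565
  Σ(broken) = 6681 kJ
Bonds formed (products):
  C=O: 6 × 823 = 4938
  O–H: 8 × 452 = 3616
  Σ(formed) = 8554 kJ
ΔH = Σ(broken) − Σ(formed) = 6681 − 8554 = −1873 kJ

ΔH ≈ −1873 kJ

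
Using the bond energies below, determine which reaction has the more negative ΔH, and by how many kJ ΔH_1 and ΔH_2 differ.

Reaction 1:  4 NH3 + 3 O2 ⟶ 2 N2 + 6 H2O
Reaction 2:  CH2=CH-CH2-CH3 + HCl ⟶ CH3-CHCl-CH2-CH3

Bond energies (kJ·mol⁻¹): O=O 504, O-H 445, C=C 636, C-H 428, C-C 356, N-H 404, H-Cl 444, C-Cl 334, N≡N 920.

Reaction 1, by 782 kJ

Reaction 1:
  Bonds broken (reactants):
    N-H: 12 × 404 = 4848
    O=O: 3 × 504 = 1512
    Σ(broken) = 6360 kJ
  Bonds formed (products):
    N≡N: 2 × 920 = 1840
    O-H: 12 × 445 = 5340
    Σ(formed) = 7180 kJ
  ΔH_1 = 6360 − 7180 = −820 kJ
Reaction 2:
  Bonds broken (reactants):
    C-C: 2 × 356 = 712
    C-H: 8 × 428 = 3424
    C=C: 1 × 636 = 636
    H-Cl: 1 × 444 = 444
    Σ(broken) = 5216 kJ
  Bonds formed (products):
    C-C: 3 × 356 = 1068
    C-Cl: 1 × 334 = 334
    C-H: 9 × 428 = 3852
    Σ(formed) = 5254 kJ
  ΔH_2 = 5216 − 5254 = −38 kJ
ΔH_1 − ΔH_2 = −782 kJ, so reaction 1 has the more negative ΔH; |ΔH_1 − ΔH_2| = 782 kJ.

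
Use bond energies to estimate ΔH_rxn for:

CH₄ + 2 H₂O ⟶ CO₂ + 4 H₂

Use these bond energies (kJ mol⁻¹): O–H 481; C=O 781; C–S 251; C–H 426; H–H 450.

Bonds broken (reactants):
  C–H: 4 × 426 = 1704
  O–H: 4 × 481 = 1924
  Σ(broken) = 3628 kJ
Bonds formed (products):
  C=O: 2 × 781 = 1562
  H–H: 4 × 450 = 1800
  Σ(formed) = 3362 kJ
ΔH = Σ(broken) − Σ(formed) = 3628 − 3362 = +266 kJ

ΔH ≈ +266 kJ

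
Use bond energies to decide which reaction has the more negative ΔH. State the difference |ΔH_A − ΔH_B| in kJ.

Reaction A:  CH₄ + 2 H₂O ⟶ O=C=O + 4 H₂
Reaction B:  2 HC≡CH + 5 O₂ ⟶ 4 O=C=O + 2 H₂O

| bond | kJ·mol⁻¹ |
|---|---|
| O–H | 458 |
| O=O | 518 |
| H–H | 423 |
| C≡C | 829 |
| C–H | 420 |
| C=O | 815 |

Reaction B, by 2614 kJ

Reaction A:
  Bonds broken (reactants):
    C–H: 4 × 420 = 1680
    O–H: 4 × 458 = 1832
    Σ(broken) = 3512 kJ
  Bonds formed (products):
    C=O: 2 × 815 = 1630
    H–H: 4 × 423 = 1692
    Σ(formed) = 3322 kJ
  ΔH_A = 3512 − 3322 = +190 kJ
Reaction B:
  Bonds broken (reactants):
    C≡C: 2 × 829 = 1658
    C–H: 4 × 420 = 1680
    O=O: 5 × 518 = 2590
    Σ(broken) = 5928 kJ
  Bonds formed (products):
    C=O: 8 × 815 = 6520
    O–H: 4 × 458 = 1832
    Σ(formed) = 8352 kJ
  ΔH_B = 5928 − 8352 = −2424 kJ
ΔH_A − ΔH_B = +2614 kJ, so reaction B has the more negative ΔH; |ΔH_A − ΔH_B| = 2614 kJ.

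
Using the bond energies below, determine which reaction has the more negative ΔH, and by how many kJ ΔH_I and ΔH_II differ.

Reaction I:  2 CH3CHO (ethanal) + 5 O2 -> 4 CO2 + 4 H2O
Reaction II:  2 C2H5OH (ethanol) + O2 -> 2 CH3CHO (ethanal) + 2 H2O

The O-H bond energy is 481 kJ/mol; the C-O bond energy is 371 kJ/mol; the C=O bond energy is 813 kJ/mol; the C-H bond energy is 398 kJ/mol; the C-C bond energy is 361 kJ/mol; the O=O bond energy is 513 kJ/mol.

Reaction I, by 1718 kJ

Reaction I:
  Bonds broken (reactants):
    C-C: 2 × 361 = 722
    C-H: 8 × 398 = 3184
    C=O: 2 × 813 = 1626
    O=O: 5 × 513 = 2565
    Σ(broken) = 8097 kJ
  Bonds formed (products):
    C=O: 8 × 813 = 6504
    O-H: 8 × 481 = 3848
    Σ(formed) = 10352 kJ
  ΔH_I = 8097 − 10352 = −2255 kJ
Reaction II:
  Bonds broken (reactants):
    C-C: 2 × 361 = 722
    C-H: 10 × 398 = 3980
    C-O: 2 × 371 = 742
    O-H: 2 × 481 = 962
    O=O: 1 × 513 = 513
    Σ(broken) = 6919 kJ
  Bonds formed (products):
    C-C: 2 × 361 = 722
    C-H: 8 × 398 = 3184
    C=O: 2 × 813 = 1626
    O-H: 4 × 481 = 1924
    Σ(formed) = 7456 kJ
  ΔH_II = 6919 − 7456 = −537 kJ
ΔH_I − ΔH_II = −1718 kJ, so reaction I has the more negative ΔH; |ΔH_I − ΔH_II| = 1718 kJ.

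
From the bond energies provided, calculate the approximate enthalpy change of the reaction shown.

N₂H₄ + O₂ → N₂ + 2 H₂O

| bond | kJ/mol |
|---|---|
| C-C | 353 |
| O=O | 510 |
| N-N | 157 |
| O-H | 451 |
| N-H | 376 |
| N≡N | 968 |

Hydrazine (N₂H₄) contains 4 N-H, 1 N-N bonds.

ΔH ≈ −601 kJ

Bonds broken (reactants):
  N-H: 4 × 376 = 1504
  N-N: 1 × 157 = 157
  O=O: 1 × 510 = 510
  Σ(broken) = 2171 kJ
Bonds formed (products):
  N≡N: 1 × 968 = 968
  O-H: 4 × 451 = 1804
  Σ(formed) = 2772 kJ
ΔH = Σ(broken) − Σ(formed) = 2171 − 2772 = −601 kJ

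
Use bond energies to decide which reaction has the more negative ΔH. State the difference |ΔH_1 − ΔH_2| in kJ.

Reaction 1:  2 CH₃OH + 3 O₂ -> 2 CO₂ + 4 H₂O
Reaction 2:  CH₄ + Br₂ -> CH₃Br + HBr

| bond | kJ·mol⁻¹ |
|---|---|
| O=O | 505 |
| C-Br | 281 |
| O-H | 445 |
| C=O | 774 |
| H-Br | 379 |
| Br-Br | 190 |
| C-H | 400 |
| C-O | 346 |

Reaction 1:
  Bonds broken (reactants):
    C-H: 6 × 400 = 2400
    C-O: 2 × 346 = 692
    O-H: 2 × 445 = 890
    O=O: 3 × 505 = 1515
    Σ(broken) = 5497 kJ
  Bonds formed (products):
    C=O: 4 × 774 = 3096
    O-H: 8 × 445 = 3560
    Σ(formed) = 6656 kJ
  ΔH_1 = 5497 − 6656 = −1159 kJ
Reaction 2:
  Bonds broken (reactants):
    Br-Br: 1 × 190 = 190
    C-H: 4 × 400 = 1600
    Σ(broken) = 1790 kJ
  Bonds formed (products):
    C-Br: 1 × 281 = 281
    C-H: 3 × 400 = 1200
    H-Br: 1 × 379 = 379
    Σ(formed) = 1860 kJ
  ΔH_2 = 1790 − 1860 = −70 kJ
ΔH_1 − ΔH_2 = −1089 kJ, so reaction 1 has the more negative ΔH; |ΔH_1 − ΔH_2| = 1089 kJ.

Reaction 1, by 1089 kJ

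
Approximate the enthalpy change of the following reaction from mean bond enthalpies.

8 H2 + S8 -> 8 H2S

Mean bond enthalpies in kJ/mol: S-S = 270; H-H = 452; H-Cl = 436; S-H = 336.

ΔH ≈ +400 kJ

Bonds broken (reactants):
  H-H: 8 × 452 = 3616
  S-S: 8 × 270 = 2160
  Σ(broken) = 5776 kJ
Bonds formed (products):
  S-H: 16 × 336 = 5376
  Σ(formed) = 5376 kJ
ΔH = Σ(broken) − Σ(formed) = 5776 − 5376 = +400 kJ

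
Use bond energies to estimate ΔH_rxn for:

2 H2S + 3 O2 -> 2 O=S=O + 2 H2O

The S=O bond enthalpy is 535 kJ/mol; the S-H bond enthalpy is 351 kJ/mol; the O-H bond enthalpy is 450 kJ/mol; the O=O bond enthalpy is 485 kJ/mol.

Bonds broken (reactants):
  O=O: 3 × 485 = 1455
  S-H: 4 × 351 = 1404
  Σ(broken) = 2859 kJ
Bonds formed (products):
  O-H: 4 × 450 = 1800
  S=O: 4 × 535 = 2140
  Σ(formed) = 3940 kJ
ΔH = Σ(broken) − Σ(formed) = 2859 − 3940 = −1081 kJ

ΔH ≈ −1081 kJ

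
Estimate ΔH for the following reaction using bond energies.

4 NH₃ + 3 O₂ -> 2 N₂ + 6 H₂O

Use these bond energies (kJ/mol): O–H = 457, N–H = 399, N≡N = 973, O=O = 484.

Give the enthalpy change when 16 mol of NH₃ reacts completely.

Bonds broken (reactants):
  N–H: 12 × 399 = 4788
  O=O: 3 × 484 = 1452
  Σ(broken) = 6240 kJ
Bonds formed (products):
  N≡N: 2 × 973 = 1946
  O–H: 12 × 457 = 5484
  Σ(formed) = 7430 kJ
ΔH = Σ(broken) − Σ(formed) = 6240 − 7430 = −1190 kJ
For 4× the reaction as written: 4 × (−1190) = −4760 kJ

ΔH = −4760 kJ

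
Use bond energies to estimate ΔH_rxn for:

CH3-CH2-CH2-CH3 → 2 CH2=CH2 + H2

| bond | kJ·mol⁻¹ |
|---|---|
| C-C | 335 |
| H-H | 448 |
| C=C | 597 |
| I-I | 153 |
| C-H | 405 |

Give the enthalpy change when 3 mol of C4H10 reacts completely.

ΔH = +519 kJ

Bonds broken (reactants):
  C-C: 3 × 335 = 1005
  C-H: 10 × 405 = 4050
  Σ(broken) = 5055 kJ
Bonds formed (products):
  C-H: 8 × 405 = 3240
  C=C: 2 × 597 = 1194
  H-H: 1 × 448 = 448
  Σ(formed) = 4882 kJ
ΔH = Σ(broken) − Σ(formed) = 5055 − 4882 = +173 kJ
For 3× the reaction as written: 3 × (+173) = +519 kJ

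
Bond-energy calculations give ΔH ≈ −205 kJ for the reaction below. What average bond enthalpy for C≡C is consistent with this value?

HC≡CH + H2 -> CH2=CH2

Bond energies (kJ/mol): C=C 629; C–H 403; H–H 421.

Let D be the C≡C bond energy.
Σ(broken) = 1×D + 2×403 + 1×421 = 1227 + D
Σ(formed) = 4×403 + 1×629 = 2241
ΔH = Σ(broken) − Σ(formed) = (1227 + D) − (2241) = −1014 + D
Setting this equal to −205 kJ gives D = 809 kJ/mol.

D(C≡C) ≈ 809 kJ/mol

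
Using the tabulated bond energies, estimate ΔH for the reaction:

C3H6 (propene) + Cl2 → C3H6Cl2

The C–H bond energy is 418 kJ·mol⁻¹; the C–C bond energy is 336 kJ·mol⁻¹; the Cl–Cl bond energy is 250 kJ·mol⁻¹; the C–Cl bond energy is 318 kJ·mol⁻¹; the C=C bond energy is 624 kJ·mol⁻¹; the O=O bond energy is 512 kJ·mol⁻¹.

Bonds broken (reactants):
  C–C: 1 × 336 = 336
  C–H: 6 × 418 = 2508
  C=C: 1 × 624 = 624
  Cl–Cl: 1 × 250 = 250
  Σ(broken) = 3718 kJ
Bonds formed (products):
  C–C: 2 × 336 = 672
  C–Cl: 2 × 318 = 636
  C–H: 6 × 418 = 2508
  Σ(formed) = 3816 kJ
ΔH = Σ(broken) − Σ(formed) = 3718 − 3816 = −98 kJ

ΔH ≈ −98 kJ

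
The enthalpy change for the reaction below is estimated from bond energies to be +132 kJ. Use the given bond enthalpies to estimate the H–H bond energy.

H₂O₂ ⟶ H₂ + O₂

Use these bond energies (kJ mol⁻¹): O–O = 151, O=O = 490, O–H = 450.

Let D be the H–H bond energy.
Σ(broken) = 2×450 + 1×151 = 1051
Σ(formed) = 1×D + 1×490 = 490 + D
ΔH = Σ(broken) − Σ(formed) = (1051) − (490 + D) = +561 − D
Setting this equal to +132 kJ gives D = 429 kJ/mol.

D(H–H) ≈ 429 kJ/mol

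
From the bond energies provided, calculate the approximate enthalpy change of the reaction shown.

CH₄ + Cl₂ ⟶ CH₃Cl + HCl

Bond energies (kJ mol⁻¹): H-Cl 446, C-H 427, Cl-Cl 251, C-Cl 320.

Bonds broken (reactants):
  C-H: 4 × 427 = 1708
  Cl-Cl: 1 × 251 = 251
  Σ(broken) = 1959 kJ
Bonds formed (products):
  C-Cl: 1 × 320 = 320
  C-H: 3 × 427 = 1281
  H-Cl: 1 × 446 = 446
  Σ(formed) = 2047 kJ
ΔH = Σ(broken) − Σ(formed) = 1959 − 2047 = −88 kJ

ΔH ≈ −88 kJ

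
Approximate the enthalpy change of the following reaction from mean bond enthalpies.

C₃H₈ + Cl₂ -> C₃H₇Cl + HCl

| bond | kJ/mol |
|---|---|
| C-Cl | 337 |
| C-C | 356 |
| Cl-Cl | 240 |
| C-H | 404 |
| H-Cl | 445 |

ΔH ≈ −138 kJ

Bonds broken (reactants):
  C-C: 2 × 356 = 712
  C-H: 8 × 404 = 3232
  Cl-Cl: 1 × 240 = 240
  Σ(broken) = 4184 kJ
Bonds formed (products):
  C-C: 2 × 356 = 712
  C-Cl: 1 × 337 = 337
  C-H: 7 × 404 = 2828
  H-Cl: 1 × 445 = 445
  Σ(formed) = 4322 kJ
ΔH = Σ(broken) − Σ(formed) = 4184 − 4322 = −138 kJ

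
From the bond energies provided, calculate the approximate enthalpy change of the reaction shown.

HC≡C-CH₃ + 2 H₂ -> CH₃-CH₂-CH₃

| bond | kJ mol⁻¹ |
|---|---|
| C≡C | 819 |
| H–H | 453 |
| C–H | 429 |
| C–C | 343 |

ΔH ≈ −334 kJ

Bonds broken (reactants):
  C≡C: 1 × 819 = 819
  C–C: 1 × 343 = 343
  C–H: 4 × 429 = 1716
  H–H: 2 × 453 = 906
  Σ(broken) = 3784 kJ
Bonds formed (products):
  C–C: 2 × 343 = 686
  C–H: 8 × 429 = 3432
  Σ(formed) = 4118 kJ
ΔH = Σ(broken) − Σ(formed) = 3784 − 4118 = −334 kJ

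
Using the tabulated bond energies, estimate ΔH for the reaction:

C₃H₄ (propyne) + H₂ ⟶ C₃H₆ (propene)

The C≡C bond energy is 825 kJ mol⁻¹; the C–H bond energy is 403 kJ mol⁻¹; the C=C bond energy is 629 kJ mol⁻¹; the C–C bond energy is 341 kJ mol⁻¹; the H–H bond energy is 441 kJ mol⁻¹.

ΔH ≈ −169 kJ

Bonds broken (reactants):
  C≡C: 1 × 825 = 825
  C–C: 1 × 341 = 341
  C–H: 4 × 403 = 1612
  H–H: 1 × 441 = 441
  Σ(broken) = 3219 kJ
Bonds formed (products):
  C–C: 1 × 341 = 341
  C–H: 6 × 403 = 2418
  C=C: 1 × 629 = 629
  Σ(formed) = 3388 kJ
ΔH = Σ(broken) − Σ(formed) = 3219 − 3388 = −169 kJ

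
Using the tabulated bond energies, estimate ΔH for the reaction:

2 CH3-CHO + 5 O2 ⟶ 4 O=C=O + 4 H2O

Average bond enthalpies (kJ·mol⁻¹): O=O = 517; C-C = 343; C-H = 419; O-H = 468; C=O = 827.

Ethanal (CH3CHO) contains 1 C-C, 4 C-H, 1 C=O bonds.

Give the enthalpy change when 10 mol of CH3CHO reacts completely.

Bonds broken (reactants):
  C-C: 2 × 343 = 686
  C-H: 8 × 419 = 3352
  C=O: 2 × 827 = 1654
  O=O: 5 × 517 = 2585
  Σ(broken) = 8277 kJ
Bonds formed (products):
  C=O: 8 × 827 = 6616
  O-H: 8 × 468 = 3744
  Σ(formed) = 10360 kJ
ΔH = Σ(broken) − Σ(formed) = 8277 − 10360 = −2083 kJ
For 5× the reaction as written: 5 × (−2083) = −10415 kJ

ΔH = −10415 kJ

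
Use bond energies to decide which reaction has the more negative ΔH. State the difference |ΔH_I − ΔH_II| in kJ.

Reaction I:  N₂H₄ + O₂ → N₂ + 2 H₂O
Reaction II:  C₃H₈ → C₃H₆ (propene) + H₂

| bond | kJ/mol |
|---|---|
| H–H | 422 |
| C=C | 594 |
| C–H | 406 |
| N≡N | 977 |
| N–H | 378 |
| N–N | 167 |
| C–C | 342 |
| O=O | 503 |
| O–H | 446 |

Reaction I, by 717 kJ

Reaction I:
  Bonds broken (reactants):
    N–H: 4 × 378 = 1512
    N–N: 1 × 167 = 167
    O=O: 1 × 503 = 503
    Σ(broken) = 2182 kJ
  Bonds formed (products):
    N≡N: 1 × 977 = 977
    O–H: 4 × 446 = 1784
    Σ(formed) = 2761 kJ
  ΔH_I = 2182 − 2761 = −579 kJ
Reaction II:
  Bonds broken (reactants):
    C–C: 2 × 342 = 684
    C–H: 8 × 406 = 3248
    Σ(broken) = 3932 kJ
  Bonds formed (products):
    C–C: 1 × 342 = 342
    C–H: 6 × 406 = 2436
    C=C: 1 × 594 = 594
    H–H: 1 × 422 = 422
    Σ(formed) = 3794 kJ
  ΔH_II = 3932 − 3794 = +138 kJ
ΔH_I − ΔH_II = −717 kJ, so reaction I has the more negative ΔH; |ΔH_I − ΔH_II| = 717 kJ.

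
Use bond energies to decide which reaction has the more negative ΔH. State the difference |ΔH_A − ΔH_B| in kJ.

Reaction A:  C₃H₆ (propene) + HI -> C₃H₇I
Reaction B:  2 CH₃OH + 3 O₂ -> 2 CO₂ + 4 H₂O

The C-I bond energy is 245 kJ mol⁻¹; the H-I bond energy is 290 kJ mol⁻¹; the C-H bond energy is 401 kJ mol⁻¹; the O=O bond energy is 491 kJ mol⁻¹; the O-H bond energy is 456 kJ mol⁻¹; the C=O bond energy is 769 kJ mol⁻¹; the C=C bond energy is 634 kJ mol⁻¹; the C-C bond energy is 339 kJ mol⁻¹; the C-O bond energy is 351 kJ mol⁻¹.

Reaction B, by 1170 kJ

Reaction A:
  Bonds broken (reactants):
    C-C: 1 × 339 = 339
    C-H: 6 × 401 = 2406
    C=C: 1 × 634 = 634
    H-I: 1 × 290 = 290
    Σ(broken) = 3669 kJ
  Bonds formed (products):
    C-C: 2 × 339 = 678
    C-H: 7 × 401 = 2807
    C-I: 1 × 245 = 245
    Σ(formed) = 3730 kJ
  ΔH_A = 3669 − 3730 = −61 kJ
Reaction B:
  Bonds broken (reactants):
    C-H: 6 × 401 = 2406
    C-O: 2 × 351 = 702
    O-H: 2 × 456 = 912
    O=O: 3 × 491 = 1473
    Σ(broken) = 5493 kJ
  Bonds formed (products):
    C=O: 4 × 769 = 3076
    O-H: 8 × 456 = 3648
    Σ(formed) = 6724 kJ
  ΔH_B = 5493 − 6724 = −1231 kJ
ΔH_A − ΔH_B = +1170 kJ, so reaction B has the more negative ΔH; |ΔH_A − ΔH_B| = 1170 kJ.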